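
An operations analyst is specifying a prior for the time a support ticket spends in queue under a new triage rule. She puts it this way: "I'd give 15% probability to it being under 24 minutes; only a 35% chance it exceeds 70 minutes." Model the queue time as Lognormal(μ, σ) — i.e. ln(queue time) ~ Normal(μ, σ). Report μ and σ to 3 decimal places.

μ ≈ 3.958, σ ≈ 0.753

If T ~ Lognormal(μ,σ) then ln T ~ Normal(μ,σ), so the p-quantile of ln T is μ + z_p·σ.
ln(24) = 3.178 and ln(70) = 4.248; z_{0.15} = -1.036, z_{0.65} = 0.3853.
σ = (4.248 − 3.178)/(0.3853 − (-1.036)) = 0.753.
μ = 3.178 − (-1.036)·0.753 = 3.958.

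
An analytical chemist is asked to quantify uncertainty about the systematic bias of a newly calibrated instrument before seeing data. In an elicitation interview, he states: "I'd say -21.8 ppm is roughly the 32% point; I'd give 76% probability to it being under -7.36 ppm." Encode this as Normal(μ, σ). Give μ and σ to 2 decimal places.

μ = -16.05, σ = 12.30

For Normal(μ,σ), the p-quantile is μ + z_p·σ. Here z_{0.32} = -0.4677, z_{0.76} = 0.7063.
So -21.8 = μ − 0.4677σ and -7.36 = μ + 0.7063σ.
Subtracting: σ = (-7.36 − -21.8)/(0.7063 − (-0.4677)) = 12.30.
Then μ = -21.8 − (-0.4677)·12.30 = -16.05.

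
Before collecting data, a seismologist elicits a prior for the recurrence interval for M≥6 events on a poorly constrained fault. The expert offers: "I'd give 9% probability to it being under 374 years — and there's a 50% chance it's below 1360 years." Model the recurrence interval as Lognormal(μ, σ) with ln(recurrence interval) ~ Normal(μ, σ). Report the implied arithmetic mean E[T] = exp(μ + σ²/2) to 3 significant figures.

If T ~ Lognormal(μ,σ) then ln T ~ Normal(μ,σ), so the p-quantile of ln T is μ + z_p·σ.
ln(374) = 5.924 and ln(1360) = 7.215; z_{0.09} = -1.341, z_{0.5} = 0.
σ = (7.215 − 5.924)/(0 − (-1.341)) = 0.963.
μ = 5.924 − (-1.341)·0.963 = 7.215.
E[T] = exp(μ + σ²/2) = exp(7.215 + 0.4636) = 2160 years.

E[T] ≈ 2160 years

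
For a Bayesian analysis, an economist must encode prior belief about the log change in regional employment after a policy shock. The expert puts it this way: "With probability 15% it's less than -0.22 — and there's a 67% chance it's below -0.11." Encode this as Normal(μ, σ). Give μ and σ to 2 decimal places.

μ = -0.14, σ = 0.07

The p-quantile of Normal(μ,σ) is μ + z_p·σ, with z_{0.15} = -1.036 and z_{0.67} = 0.4399.
Eliminate σ: μ = (z₂·x₁ − z₁·x₂)/(z₂ − z₁) = (0.4399·-0.22 − (-1.036)·-0.11)/1.476 = -0.14.
Then σ = (x₂ − x₁)/(z₂ − z₁) = (-0.11 − -0.22)/1.476 = 0.07.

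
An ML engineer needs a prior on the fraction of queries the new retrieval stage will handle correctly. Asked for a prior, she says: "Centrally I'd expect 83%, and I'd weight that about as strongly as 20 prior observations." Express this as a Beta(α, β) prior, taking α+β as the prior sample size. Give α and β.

α = 16.6, β = 3.4

Under the effective-sample-size interpretation, Beta(α, β) has prior mean α/(α+β) and prior sample size α+β.
So α+β = 20 and α/(α+β) = 0.83, giving α = 0.83·20 = 16.6 and β = 20 − 16.6 = 3.4.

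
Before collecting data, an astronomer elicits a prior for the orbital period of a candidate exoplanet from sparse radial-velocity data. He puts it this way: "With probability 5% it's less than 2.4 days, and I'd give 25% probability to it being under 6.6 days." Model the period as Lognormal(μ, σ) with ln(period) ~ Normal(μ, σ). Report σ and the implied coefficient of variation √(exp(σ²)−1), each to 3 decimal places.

If T ~ Lognormal(μ,σ) then ln T ~ Normal(μ,σ), so the p-quantile of ln T is μ + z_p·σ.
ln(2.4) = 0.8755 and ln(6.6) = 1.887; z_{0.05} = -1.645, z_{0.25} = -0.6745.
σ = (1.887 − 0.8755)/(-0.6745 − (-1.645)) = 1.042.
μ = 0.8755 − (-1.645)·1.042 = 2.590.
CV = √(exp(σ²)−1) = √(exp(1.0868)−1) = 1.402.

σ ≈ 1.042, CV ≈ 1.402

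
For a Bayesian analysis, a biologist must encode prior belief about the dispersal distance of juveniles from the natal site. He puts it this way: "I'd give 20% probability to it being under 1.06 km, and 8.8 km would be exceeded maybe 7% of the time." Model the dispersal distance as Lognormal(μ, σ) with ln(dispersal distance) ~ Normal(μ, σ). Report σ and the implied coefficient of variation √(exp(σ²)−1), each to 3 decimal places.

If T ~ Lognormal(μ,σ) then ln T ~ Normal(μ,σ), so the p-quantile of ln T is μ + z_p·σ.
ln(1.06) = 0.05827 and ln(8.8) = 2.175; z_{0.2} = -0.8416, z_{0.93} = 1.476.
σ = (2.175 − 0.05827)/(1.476 − (-0.8416)) = 0.913.
μ = 0.05827 − (-0.8416)·0.913 = 0.827.
CV = √(exp(σ²)−1) = √(exp(0.8341)−1) = 1.141.

σ ≈ 0.913, CV ≈ 1.141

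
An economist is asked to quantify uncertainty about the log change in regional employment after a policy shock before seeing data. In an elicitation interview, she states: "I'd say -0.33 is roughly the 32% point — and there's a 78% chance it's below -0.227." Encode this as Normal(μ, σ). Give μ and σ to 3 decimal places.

For Normal(μ,σ), the p-quantile is μ + z_p·σ. Here z_{0.32} = -0.4677, z_{0.78} = 0.7722.
So -0.33 = μ − 0.4677σ and -0.227 = μ + 0.7722σ.
Subtracting: σ = (-0.227 − -0.33)/(0.7722 − (-0.4677)) = 0.083.
Then μ = -0.33 − (-0.4677)·0.083 = -0.291.

μ = -0.291, σ = 0.083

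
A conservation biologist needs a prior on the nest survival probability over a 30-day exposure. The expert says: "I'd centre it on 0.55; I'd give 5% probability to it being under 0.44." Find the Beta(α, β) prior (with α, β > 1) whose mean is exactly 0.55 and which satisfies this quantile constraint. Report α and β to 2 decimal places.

With mean 0.55 fixed, write α = 0.55s, β = 0.45s where s = α+β.
Need P(θ < 0.44) = 0.05 under Beta(0.55s, 0.45s). Normal approximation: (q−m)/√(m(1−m)/s) ≈ z_{0.05} = -1.64, so s ≈ 0.55·0.45·(-1.64)²/(0.44−0.55)² = 55.3.
At s = 55.3: P(θ<0.44) ≈ 0.050. Adjusting to match 0.05 gives s ≈ 55.52.
So α = 0.55·55.52 ≈ 30.53, β = 0.45·55.52 ≈ 24.98.

α ≈ 30.53, β ≈ 24.98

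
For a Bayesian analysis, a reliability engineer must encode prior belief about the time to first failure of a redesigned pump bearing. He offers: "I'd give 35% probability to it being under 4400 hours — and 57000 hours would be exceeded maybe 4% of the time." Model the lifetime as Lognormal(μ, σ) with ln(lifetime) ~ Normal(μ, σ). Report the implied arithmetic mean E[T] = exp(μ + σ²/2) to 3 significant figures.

If T ~ Lognormal(μ,σ) then ln T ~ Normal(μ,σ), so the p-quantile of ln T is μ + z_p·σ.
ln(4400) = 8.389 and ln(57000) = 10.95; z_{0.35} = -0.3853, z_{0.96} = 1.751.
σ = (10.95 − 8.389)/(1.751 − (-0.3853)) = 1.199.
μ = 8.389 − (-0.3853)·1.199 = 8.851.
E[T] = exp(μ + σ²/2) = exp(8.851 + 0.7190) = 14300 hours.

E[T] ≈ 14300 hours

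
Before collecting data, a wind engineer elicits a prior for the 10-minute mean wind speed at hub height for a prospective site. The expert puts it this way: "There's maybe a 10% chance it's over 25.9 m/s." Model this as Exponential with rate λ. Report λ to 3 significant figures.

P(T > 25.9) = e^(−λ·25.9) = 0.1, so λ = −ln(0.1)/25.9 = 0.0889.

λ ≈ 0.0889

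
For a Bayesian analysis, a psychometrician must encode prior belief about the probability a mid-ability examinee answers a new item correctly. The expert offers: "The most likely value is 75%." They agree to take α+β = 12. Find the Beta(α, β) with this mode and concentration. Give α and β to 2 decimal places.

α = 8.50, β = 3.50

For α,β > 1 the Beta mode is (α−1)/(α+β−2). With α+β = 12, the mode is (α−1)/10.
Set (α−1)/10 = 0.75 → α = 1 + 0.75·10 = 8.50.
β = 12 − α = 3.50.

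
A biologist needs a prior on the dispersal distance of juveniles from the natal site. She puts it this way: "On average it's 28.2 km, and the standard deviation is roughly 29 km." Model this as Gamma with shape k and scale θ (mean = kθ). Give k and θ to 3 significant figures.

k ≈ 0.946, θ ≈ 29.8

For Gamma(k, scale θ): mean = kθ, variance = kθ², so CV = 1/√k.
CV = SD/mean = 29/28.2 = 1.028, hence k = 1/CV² = 0.946.
Then θ = mean/k = 28.2/0.946 = 29.8.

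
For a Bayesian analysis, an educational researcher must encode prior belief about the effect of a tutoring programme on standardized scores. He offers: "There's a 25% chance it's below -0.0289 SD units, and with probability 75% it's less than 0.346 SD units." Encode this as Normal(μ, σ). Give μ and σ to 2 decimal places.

The p-quantile of Normal(μ,σ) is μ + z_p·σ, with z_{0.25} = -0.6745 and z_{0.75} = 0.6745.
Eliminate σ: μ = (z₂·x₁ − z₁·x₂)/(z₂ − z₁) = (0.6745·-0.0289 − (-0.6745)·0.346)/1.349 = 0.16.
Then σ = (x₂ − x₁)/(z₂ − z₁) = (0.346 − -0.0289)/1.349 = 0.28.

μ = 0.16, σ = 0.28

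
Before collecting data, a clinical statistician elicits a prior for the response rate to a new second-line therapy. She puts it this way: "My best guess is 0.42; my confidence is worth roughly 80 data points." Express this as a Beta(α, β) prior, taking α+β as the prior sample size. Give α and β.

α = 33.6, β = 46.4

Under the effective-sample-size interpretation, Beta(α, β) has prior mean α/(α+β) and prior sample size α+β.
So α+β = 80 and α/(α+β) = 0.42, giving α = 0.42·80 = 33.6 and β = 80 − 33.6 = 46.4.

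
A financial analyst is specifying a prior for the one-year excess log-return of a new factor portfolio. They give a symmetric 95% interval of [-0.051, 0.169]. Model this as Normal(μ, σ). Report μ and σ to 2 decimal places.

A symmetric 95% interval runs μ ± z·σ with z = 1.96.
Half-width = 0.11, so σ = 0.11/1.96 = 0.06.
μ is the interval midpoint, 0.06.

μ = 0.06, σ = 0.06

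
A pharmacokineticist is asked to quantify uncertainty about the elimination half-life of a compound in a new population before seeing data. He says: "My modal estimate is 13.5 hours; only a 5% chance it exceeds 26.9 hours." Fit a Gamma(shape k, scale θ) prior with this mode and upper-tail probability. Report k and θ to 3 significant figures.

k ≈ 6.83, θ ≈ 2.31

Gamma(k,θ) with k>1 has mode (k−1)θ, so θ = 13.5/(k−1).
Need P(X < 26.9) = 0.95 with θ tied to k this way. Start at k = 2, θ = 13.5: P(X<26.9) ≈ 0.592.
Too low — raise k to concentrate. Iterating converges to k ≈ 6.83.
Then θ = 13.5/(6.83−1) ≈ 2.31.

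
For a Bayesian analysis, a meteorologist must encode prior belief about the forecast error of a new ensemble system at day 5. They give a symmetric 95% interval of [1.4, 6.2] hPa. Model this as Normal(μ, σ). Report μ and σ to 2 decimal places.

A symmetric 95% interval runs μ ± z·σ with z = 1.96.
Half-width = 2.4, so σ = 2.4/1.96 = 1.22.
μ is the interval midpoint, 3.80.

μ = 3.80, σ = 1.22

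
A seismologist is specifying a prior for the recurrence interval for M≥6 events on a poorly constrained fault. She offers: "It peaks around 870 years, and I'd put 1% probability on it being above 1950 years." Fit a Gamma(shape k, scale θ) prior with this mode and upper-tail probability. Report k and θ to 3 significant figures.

Gamma(k,θ) with k>1 has mode (k−1)θ, so θ = 870/(k−1).
Need P(X < 1950) = 0.99 with θ tied to k this way. Start at k = 2, θ = 870: P(X<1950) ≈ 0.655.
Too low — raise k to concentrate. Iterating converges to k ≈ 8.37.
Then θ = 870/(8.37−1) ≈ 118.

k ≈ 8.37, θ ≈ 118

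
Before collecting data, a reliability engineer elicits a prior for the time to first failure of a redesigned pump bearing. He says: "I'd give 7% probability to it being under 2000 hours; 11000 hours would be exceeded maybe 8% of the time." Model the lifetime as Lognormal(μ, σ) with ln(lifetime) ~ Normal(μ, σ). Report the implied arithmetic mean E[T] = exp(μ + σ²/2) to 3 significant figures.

If T ~ Lognormal(μ,σ) then ln T ~ Normal(μ,σ), so the p-quantile of ln T is μ + z_p·σ.
ln(2000) = 7.601 and ln(11000) = 9.306; z_{0.07} = -1.476, z_{0.92} = 1.405.
σ = (9.306 − 7.601)/(1.405 − (-1.476)) = 0.592.
μ = 7.601 − (-1.476)·0.592 = 8.474.
E[T] = exp(μ + σ²/2) = exp(8.474 + 0.1751) = 5710 hours.

E[T] ≈ 5710 hours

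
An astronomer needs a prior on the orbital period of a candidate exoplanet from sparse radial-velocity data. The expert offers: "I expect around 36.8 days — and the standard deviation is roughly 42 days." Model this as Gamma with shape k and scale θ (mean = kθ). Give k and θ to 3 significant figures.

k ≈ 0.768, θ ≈ 47.9

For Gamma(k, scale θ): mean = kθ, variance = kθ², so CV = 1/√k.
CV = SD/mean = 42/36.8 = 1.141, hence k = 1/CV² = 0.768.
Then θ = mean/k = 36.8/0.768 = 47.9.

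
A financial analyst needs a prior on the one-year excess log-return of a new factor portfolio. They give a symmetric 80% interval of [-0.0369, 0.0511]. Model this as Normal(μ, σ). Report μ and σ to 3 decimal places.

A symmetric 80% interval runs μ ± z·σ with z = 1.282.
Half-width = 0.044, so σ = 0.044/1.282 = 0.034.
μ is the interval midpoint, 0.007.

μ = 0.007, σ = 0.034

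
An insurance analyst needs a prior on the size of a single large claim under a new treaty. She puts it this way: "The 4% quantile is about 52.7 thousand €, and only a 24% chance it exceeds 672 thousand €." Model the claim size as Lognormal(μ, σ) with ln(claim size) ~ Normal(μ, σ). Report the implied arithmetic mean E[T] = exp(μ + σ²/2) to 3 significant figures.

E[T] ≈ 553 thousand €

If T ~ Lognormal(μ,σ) then ln T ~ Normal(μ,σ), so the p-quantile of ln T is μ + z_p·σ.
ln(52.7) = 3.965 and ln(672) = 6.51; z_{0.04} = -1.751, z_{0.76} = 0.7063.
σ = (6.51 − 3.965)/(0.7063 − (-1.751)) = 1.036.
μ = 3.965 − (-1.751)·1.036 = 5.778.
E[T] = exp(μ + σ²/2) = exp(5.778 + 0.5367) = 553 thousand €.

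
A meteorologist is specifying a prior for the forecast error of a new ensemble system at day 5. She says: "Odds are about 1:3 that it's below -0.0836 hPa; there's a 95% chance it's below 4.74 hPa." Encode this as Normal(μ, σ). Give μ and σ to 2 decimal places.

For Normal(μ,σ), the p-quantile is μ + z_p·σ. Here z_{0.25} = -0.6745, z_{0.95} = 1.645.
So -0.0836 = μ − 0.6745σ and 4.74 = μ + 1.645σ.
Subtracting: σ = (4.74 − -0.0836)/(1.645 − (-0.6745)) = 2.08.
Then μ = -0.0836 − (-0.6745)·2.08 = 1.32.

μ = 1.32, σ = 2.08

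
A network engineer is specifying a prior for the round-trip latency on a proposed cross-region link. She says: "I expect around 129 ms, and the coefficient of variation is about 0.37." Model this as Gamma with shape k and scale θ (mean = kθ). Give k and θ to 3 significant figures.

k ≈ 7.3, θ ≈ 17.7

For Gamma(k, scale θ): mean = kθ, variance = kθ², so CV = 1/√k.
CV = 0.37, hence k = 1/CV² = 7.3.
Then θ = mean/k = 129/7.3 = 17.7.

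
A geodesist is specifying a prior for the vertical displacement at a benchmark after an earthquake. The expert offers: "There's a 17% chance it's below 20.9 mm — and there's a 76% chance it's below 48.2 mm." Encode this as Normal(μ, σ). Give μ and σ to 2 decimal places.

μ = 36.59, σ = 16.44

The p-quantile of Normal(μ,σ) is μ + z_p·σ, with z_{0.17} = -0.9542 and z_{0.76} = 0.7063.
Eliminate σ: μ = (z₂·x₁ − z₁·x₂)/(z₂ − z₁) = (0.7063·20.9 − (-0.9542)·48.2)/1.66 = 36.59.
Then σ = (x₂ − x₁)/(z₂ − z₁) = (48.2 − 20.9)/1.66 = 16.44.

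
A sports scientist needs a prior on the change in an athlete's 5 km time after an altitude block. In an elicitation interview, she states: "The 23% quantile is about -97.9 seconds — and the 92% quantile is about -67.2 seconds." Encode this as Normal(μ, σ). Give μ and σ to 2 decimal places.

For Normal(μ,σ), the p-quantile is μ + z_p·σ. Here z_{0.23} = -0.7388, z_{0.92} = 1.405.
So -97.9 = μ − 0.7388σ and -67.2 = μ + 1.405σ.
Subtracting: σ = (-67.2 − -97.9)/(1.405 − (-0.7388)) = 14.32.
Then μ = -97.9 − (-0.7388)·14.32 = -87.32.

μ = -87.32, σ = 14.32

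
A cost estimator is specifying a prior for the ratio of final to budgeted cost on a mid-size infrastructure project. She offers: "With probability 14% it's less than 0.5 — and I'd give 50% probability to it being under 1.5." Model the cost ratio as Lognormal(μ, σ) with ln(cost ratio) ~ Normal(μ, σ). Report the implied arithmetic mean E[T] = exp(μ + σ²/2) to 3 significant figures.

E[T] ≈ 2.52

If T ~ Lognormal(μ,σ) then ln T ~ Normal(μ,σ), so the p-quantile of ln T is μ + z_p·σ.
ln(0.5) = -0.6931 and ln(1.5) = 0.4055; z_{0.14} = -1.08, z_{0.5} = 0.
σ = (0.4055 − -0.6931)/(0 − (-1.08)) = 1.017.
μ = -0.6931 − (-1.08)·1.017 = 0.405.
E[T] = exp(μ + σ²/2) = exp(0.405 + 0.5171) = 2.52.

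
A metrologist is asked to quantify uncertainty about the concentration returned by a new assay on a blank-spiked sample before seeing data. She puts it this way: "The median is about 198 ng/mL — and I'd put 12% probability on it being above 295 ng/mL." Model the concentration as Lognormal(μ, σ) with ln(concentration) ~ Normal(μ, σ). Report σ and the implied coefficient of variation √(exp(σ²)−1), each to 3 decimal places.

If T ~ Lognormal(μ,σ) then ln T ~ Normal(μ,σ), so the p-quantile of ln T is μ + z_p·σ.
ln(198) = 5.288 and ln(295) = 5.687; z_{0.5} = 0, z_{0.88} = 1.175.
σ = (5.687 − 5.288)/(1.175 − (0)) = 0.339.
μ = 5.288 − (0)·0.339 = 5.288.
CV = √(exp(σ²)−1) = √(exp(0.1151)−1) = 0.349.

σ ≈ 0.339, CV ≈ 0.349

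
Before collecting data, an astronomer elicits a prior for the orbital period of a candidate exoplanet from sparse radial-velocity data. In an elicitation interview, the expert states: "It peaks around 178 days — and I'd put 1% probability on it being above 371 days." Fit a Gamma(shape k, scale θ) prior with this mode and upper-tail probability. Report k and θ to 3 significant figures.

k ≈ 10, θ ≈ 19.7

Gamma(k,θ) with k>1 has mode (k−1)θ, so θ = 178/(k−1).
Need P(X < 371) = 0.99 with θ tied to k this way. Start at k = 2, θ = 178: P(X<371) ≈ 0.616.
Too low — raise k to concentrate. Iterating converges to k ≈ 10.
Then θ = 178/(10−1) ≈ 19.7.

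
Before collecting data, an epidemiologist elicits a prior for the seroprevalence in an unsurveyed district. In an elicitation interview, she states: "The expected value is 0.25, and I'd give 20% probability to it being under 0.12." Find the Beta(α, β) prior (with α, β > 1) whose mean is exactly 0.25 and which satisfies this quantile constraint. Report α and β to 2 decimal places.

With mean 0.25 fixed, write α = 0.25s, β = 0.75s where s = α+β.
Need P(θ < 0.12) = 0.2 under Beta(0.25s, 0.75s). Normal approximation: (q−m)/√(m(1−m)/s) ≈ z_{0.2} = -0.842, so s ≈ 0.25·0.75·(-0.842)²/(0.12−0.25)² = 7.9.
At s = 7.9: P(θ<0.12) ≈ 0.204. Adjusting to match 0.2 gives s ≈ 8.06.
So α = 0.25·8.06 ≈ 2.01, β = 0.75·8.06 ≈ 6.04.

α ≈ 2.01, β ≈ 6.04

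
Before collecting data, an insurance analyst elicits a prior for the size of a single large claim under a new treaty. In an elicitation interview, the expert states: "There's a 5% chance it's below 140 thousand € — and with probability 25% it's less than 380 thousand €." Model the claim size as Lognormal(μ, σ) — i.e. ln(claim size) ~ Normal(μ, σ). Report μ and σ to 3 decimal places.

If T ~ Lognormal(μ,σ) then ln T ~ Normal(μ,σ), so the p-quantile of ln T is μ + z_p·σ.
ln(140) = 4.942 and ln(380) = 5.94; z_{0.05} = -1.645, z_{0.25} = -0.6745.
σ = (5.94 − 4.942)/(-0.6745 − (-1.645)) = 1.029.
μ = 4.942 − (-1.645)·1.029 = 6.634.

μ ≈ 6.634, σ ≈ 1.029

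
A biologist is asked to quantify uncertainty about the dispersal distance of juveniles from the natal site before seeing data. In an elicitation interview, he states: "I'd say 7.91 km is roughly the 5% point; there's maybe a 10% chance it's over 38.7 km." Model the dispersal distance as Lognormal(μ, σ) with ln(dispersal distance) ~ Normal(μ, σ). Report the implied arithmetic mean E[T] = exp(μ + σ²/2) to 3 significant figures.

E[T] ≈ 22.4 km

If T ~ Lognormal(μ,σ) then ln T ~ Normal(μ,σ), so the p-quantile of ln T is μ + z_p·σ.
ln(7.91) = 2.068 and ln(38.7) = 3.656; z_{0.05} = -1.645, z_{0.9} = 1.282.
σ = (3.656 − 2.068)/(1.282 − (-1.645)) = 0.543.
μ = 2.068 − (-1.645)·0.543 = 2.961.
E[T] = exp(μ + σ²/2) = exp(2.961 + 0.1472) = 22.4 km.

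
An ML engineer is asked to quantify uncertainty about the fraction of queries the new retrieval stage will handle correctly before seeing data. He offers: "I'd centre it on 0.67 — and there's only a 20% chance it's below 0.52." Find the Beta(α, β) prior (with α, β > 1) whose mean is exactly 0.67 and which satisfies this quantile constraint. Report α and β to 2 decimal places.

α ≈ 4.37, β ≈ 2.15

With mean 0.67 fixed, write α = 0.67s, β = 0.33s where s = α+β.
Need P(θ < 0.52) = 0.2 under Beta(0.67s, 0.33s). Normal approximation: (q−m)/√(m(1−m)/s) ≈ z_{0.2} = -0.842, so s ≈ 0.67·0.33·(-0.842)²/(0.52−0.67)² = 7.0.
At s = 7.0: P(θ<0.52) ≈ 0.194. Adjusting to match 0.2 gives s ≈ 6.53.
So α = 0.67·6.53 ≈ 4.37, β = 0.33·6.53 ≈ 2.15.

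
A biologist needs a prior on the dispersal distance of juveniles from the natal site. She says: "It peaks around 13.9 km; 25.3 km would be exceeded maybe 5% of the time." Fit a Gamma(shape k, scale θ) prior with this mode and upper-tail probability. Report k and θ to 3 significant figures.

k ≈ 8.77, θ ≈ 1.79

Gamma(k,θ) with k>1 has mode (k−1)θ, so θ = 13.9/(k−1).
Need P(X < 25.3) = 0.95 with θ tied to k this way. Start at k = 2, θ = 13.9: P(X<25.3) ≈ 0.543.
Too low — raise k to concentrate. Iterating converges to k ≈ 8.77.
Then θ = 13.9/(8.77−1) ≈ 1.79.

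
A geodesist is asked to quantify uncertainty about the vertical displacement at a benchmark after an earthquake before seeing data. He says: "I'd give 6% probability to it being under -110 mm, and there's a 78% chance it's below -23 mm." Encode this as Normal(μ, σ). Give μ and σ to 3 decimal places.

μ = -51.871, σ = 37.388

The p-quantile of Normal(μ,σ) is μ + z_p·σ, with z_{0.06} = -1.555 and z_{0.78} = 0.7722.
Eliminate σ: μ = (z₂·x₁ − z₁·x₂)/(z₂ − z₁) = (0.7722·-110 − (-1.555)·-23)/2.327 = -51.871.
Then σ = (x₂ − x₁)/(z₂ − z₁) = (-23 − -110)/2.327 = 37.388.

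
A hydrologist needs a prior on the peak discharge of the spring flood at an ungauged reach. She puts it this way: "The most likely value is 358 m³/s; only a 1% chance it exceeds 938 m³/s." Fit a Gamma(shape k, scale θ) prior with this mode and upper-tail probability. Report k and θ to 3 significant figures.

Gamma(k,θ) with k>1 has mode (k−1)θ, so θ = 358/(k−1).
Need P(X < 938) = 0.99 with θ tied to k this way. Start at k = 2, θ = 358: P(X<938) ≈ 0.736.
Too low — raise k to concentrate. Iterating converges to k ≈ 6.01.
Then θ = 358/(6.01−1) ≈ 71.5.

k ≈ 6.01, θ ≈ 71.5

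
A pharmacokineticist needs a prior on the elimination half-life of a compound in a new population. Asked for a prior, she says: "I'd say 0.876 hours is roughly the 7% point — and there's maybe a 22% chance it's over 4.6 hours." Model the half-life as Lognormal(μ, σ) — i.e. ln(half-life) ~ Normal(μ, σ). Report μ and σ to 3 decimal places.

If T ~ Lognormal(μ,σ) then ln T ~ Normal(μ,σ), so the p-quantile of ln T is μ + z_p·σ.
ln(0.876) = -0.1324 and ln(4.6) = 1.526; z_{0.07} = -1.476, z_{0.78} = 0.7722.
σ = (1.526 − -0.1324)/(0.7722 − (-1.476)) = 0.738.
μ = -0.1324 − (-1.476)·0.738 = 0.956.

μ ≈ 0.956, σ ≈ 0.738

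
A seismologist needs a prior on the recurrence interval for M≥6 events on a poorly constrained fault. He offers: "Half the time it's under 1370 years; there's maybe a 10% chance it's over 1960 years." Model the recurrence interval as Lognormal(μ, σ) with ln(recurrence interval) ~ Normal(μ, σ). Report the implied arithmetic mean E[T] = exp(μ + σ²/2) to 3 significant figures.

If T ~ Lognormal(μ,σ) then ln T ~ Normal(μ,σ), so the p-quantile of ln T is μ + z_p·σ.
ln(1370) = 7.223 and ln(1960) = 7.581; z_{0.5} = 0, z_{0.9} = 1.282.
σ = (7.581 − 7.223)/(1.282 − (0)) = 0.279.
μ = 7.223 − (0)·0.279 = 7.223.
E[T] = exp(μ + σ²/2) = exp(7.223 + 0.0390) = 1420 years.

E[T] ≈ 1420 years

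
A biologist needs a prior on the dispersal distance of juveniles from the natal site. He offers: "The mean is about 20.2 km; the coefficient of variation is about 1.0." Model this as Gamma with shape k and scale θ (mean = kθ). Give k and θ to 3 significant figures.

For Gamma(k, scale θ): mean = kθ, variance = kθ², so CV = 1/√k.
CV = 1.0, hence k = 1/CV² = 1.
Then θ = mean/k = 20.2/1 = 20.2.

k ≈ 1, θ ≈ 20.2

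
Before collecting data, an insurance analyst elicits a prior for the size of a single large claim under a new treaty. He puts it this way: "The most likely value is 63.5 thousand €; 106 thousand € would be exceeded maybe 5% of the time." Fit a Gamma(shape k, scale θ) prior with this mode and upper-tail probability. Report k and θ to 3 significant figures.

k ≈ 11.6, θ ≈ 5.97

Gamma(k,θ) with k>1 has mode (k−1)θ, so θ = 63.5/(k−1).
Need P(X < 106) = 0.95 with θ tied to k this way. Start at k = 2, θ = 63.5: P(X<106) ≈ 0.497.
Too low — raise k to concentrate. Iterating converges to k ≈ 11.6.
Then θ = 63.5/(11.6−1) ≈ 5.97.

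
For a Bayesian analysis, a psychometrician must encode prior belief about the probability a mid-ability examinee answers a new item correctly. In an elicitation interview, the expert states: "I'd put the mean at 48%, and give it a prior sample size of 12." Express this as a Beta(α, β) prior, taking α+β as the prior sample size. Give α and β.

Under the effective-sample-size interpretation, Beta(α, β) has prior mean α/(α+β) and prior sample size α+β.
So α+β = 12 and α/(α+β) = 0.48, giving α = 0.48·12 = 5.76 and β = 12 − 5.76 = 6.24.

α = 5.76, β = 6.24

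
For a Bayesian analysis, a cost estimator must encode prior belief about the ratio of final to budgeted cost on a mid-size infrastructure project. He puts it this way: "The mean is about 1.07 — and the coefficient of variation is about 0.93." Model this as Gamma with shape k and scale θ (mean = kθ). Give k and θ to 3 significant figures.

For Gamma(k, scale θ): mean = kθ, variance = kθ², so CV = 1/√k.
CV = 0.93, hence k = 1/CV² = 1.16.
Then θ = mean/k = 1.07/1.16 = 0.925.

k ≈ 1.16, θ ≈ 0.925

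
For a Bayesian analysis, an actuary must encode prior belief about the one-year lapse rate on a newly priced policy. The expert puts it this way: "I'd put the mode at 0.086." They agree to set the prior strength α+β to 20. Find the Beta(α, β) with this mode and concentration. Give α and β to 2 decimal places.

α = 2.55, β = 17.45

For α,β > 1 the Beta mode is (α−1)/(α+β−2). With α+β = 20, the mode is (α−1)/18.
Set (α−1)/18 = 0.086 → α = 1 + 0.086·18 = 2.55.
β = 20 − α = 17.45.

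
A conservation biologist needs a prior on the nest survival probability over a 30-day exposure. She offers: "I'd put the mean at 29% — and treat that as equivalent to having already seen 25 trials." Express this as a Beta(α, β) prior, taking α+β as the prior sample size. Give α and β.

α = 7.25, β = 17.75

Under the effective-sample-size interpretation, Beta(α, β) has prior mean α/(α+β) and prior sample size α+β.
So α+β = 25 and α/(α+β) = 0.29, giving α = 0.29·25 = 7.25 and β = 25 − 7.25 = 17.75.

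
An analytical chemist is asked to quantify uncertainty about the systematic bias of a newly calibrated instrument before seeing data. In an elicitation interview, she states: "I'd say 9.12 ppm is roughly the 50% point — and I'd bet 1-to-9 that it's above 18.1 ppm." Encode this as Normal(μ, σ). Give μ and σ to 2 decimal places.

μ = 9.12, σ = 7.01

For Normal(μ,σ), the p-quantile is μ + z_p·σ. Here z_{0.5} = 0, z_{0.9} = 1.282.
So 9.12 = μ + 0σ and 18.1 = μ + 1.282σ.
Subtracting: σ = (18.1 − 9.12)/(1.282 − (0)) = 7.01.
Then μ = 9.12 − (0)·7.01 = 9.12.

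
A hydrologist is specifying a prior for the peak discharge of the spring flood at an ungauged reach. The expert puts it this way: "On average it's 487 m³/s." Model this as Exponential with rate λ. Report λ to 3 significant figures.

Exponential mean = 1/λ, so λ = 1/487.0 = 0.00205.

λ ≈ 0.00205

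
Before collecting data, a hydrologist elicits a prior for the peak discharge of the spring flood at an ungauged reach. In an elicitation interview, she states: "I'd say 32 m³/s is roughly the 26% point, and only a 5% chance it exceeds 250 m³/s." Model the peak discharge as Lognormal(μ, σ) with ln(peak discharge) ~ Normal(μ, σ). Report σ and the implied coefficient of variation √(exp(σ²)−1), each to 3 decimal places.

σ ≈ 0.898, CV ≈ 1.114

If T ~ Lognormal(μ,σ) then ln T ~ Normal(μ,σ), so the p-quantile of ln T is μ + z_p·σ.
ln(32) = 3.466 and ln(250) = 5.521; z_{0.26} = -0.6433, z_{0.95} = 1.645.
σ = (5.521 − 3.466)/(1.645 − (-0.6433)) = 0.898.
μ = 3.466 − (-0.6433)·0.898 = 4.044.
CV = √(exp(σ²)−1) = √(exp(0.8071)−1) = 1.114.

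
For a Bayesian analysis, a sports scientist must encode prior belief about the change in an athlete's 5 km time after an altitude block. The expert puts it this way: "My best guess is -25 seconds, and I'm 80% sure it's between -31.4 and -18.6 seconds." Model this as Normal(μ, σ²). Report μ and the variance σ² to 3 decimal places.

μ = -25.000, σ² = 24.940

A symmetric 80% interval runs μ ± z·σ with z = 1.282.
Half-width = 6.4, so σ = 6.4/1.282 = 4.9939 and σ² = 24.940.
μ is the stated best guess, -25.000.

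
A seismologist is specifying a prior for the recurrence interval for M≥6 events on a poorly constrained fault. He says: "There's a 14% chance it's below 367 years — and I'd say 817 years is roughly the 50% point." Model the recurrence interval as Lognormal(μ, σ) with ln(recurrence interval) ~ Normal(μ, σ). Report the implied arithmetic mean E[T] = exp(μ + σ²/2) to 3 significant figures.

E[T] ≈ 1070 years

If T ~ Lognormal(μ,σ) then ln T ~ Normal(μ,σ), so the p-quantile of ln T is μ + z_p·σ.
ln(367) = 5.905 and ln(817) = 6.706; z_{0.14} = -1.08, z_{0.5} = 0.
σ = (6.706 − 5.905)/(0 − (-1.08)) = 0.741.
μ = 5.905 − (-1.08)·0.741 = 6.706.
E[T] = exp(μ + σ²/2) = exp(6.706 + 0.2744) = 1070 years.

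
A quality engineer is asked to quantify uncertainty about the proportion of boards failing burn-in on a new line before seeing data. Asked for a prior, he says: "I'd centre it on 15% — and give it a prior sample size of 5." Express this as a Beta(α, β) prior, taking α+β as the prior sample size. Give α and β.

Under the effective-sample-size interpretation, Beta(α, β) has prior mean α/(α+β) and prior sample size α+β.
So α+β = 5 and α/(α+β) = 0.15, giving α = 0.15·5 = 0.75 and β = 5 − 0.75 = 4.25.

α = 0.75, β = 4.25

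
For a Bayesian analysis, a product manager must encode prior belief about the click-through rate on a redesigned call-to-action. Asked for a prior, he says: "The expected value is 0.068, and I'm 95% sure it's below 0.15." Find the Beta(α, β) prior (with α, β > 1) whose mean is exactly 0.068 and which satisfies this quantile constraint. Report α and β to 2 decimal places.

With mean 0.068 fixed, write α = 0.068s, β = 0.932s where s = α+β.
Need P(θ < 0.15) = 0.95 under Beta(0.068s, 0.932s). Normal approximation: (q−m)/√(m(1−m)/s) ≈ z_{0.95} = 1.64, so s ≈ 0.068·0.932·(1.64)²/(0.15−0.068)² = 25.5.
At s = 25.5: P(θ<0.15) ≈ 0.931. Adjusting to match 0.95 gives s ≈ 33.75.
So α = 0.068·33.75 ≈ 2.30, β = 0.932·33.75 ≈ 31.46.

α ≈ 2.30, β ≈ 31.46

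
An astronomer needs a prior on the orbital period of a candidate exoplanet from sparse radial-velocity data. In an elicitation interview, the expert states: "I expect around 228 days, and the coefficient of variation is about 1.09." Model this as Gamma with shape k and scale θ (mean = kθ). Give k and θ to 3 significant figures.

k ≈ 0.842, θ ≈ 271

For Gamma(k, scale θ): mean = kθ, variance = kθ², so CV = 1/√k.
CV = 1.09, hence k = 1/CV² = 0.842.
Then θ = mean/k = 228/0.842 = 271.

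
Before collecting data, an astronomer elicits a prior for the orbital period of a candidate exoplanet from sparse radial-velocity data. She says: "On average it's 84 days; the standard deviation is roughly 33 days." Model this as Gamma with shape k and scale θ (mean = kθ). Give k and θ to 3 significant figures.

For Gamma(k, scale θ): mean = kθ, variance = kθ², so CV = 1/√k.
CV = SD/mean = 33/84 = 0.3929, hence k = 1/CV² = 6.48.
Then θ = mean/k = 84/6.48 = 13.

k ≈ 6.48, θ ≈ 13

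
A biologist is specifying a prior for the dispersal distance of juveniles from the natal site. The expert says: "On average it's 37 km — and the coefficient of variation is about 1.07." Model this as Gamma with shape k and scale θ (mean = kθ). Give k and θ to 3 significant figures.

k ≈ 0.873, θ ≈ 42.4

For Gamma(k, scale θ): mean = kθ, variance = kθ², so CV = 1/√k.
CV = 1.07, hence k = 1/CV² = 0.873.
Then θ = mean/k = 37/0.873 = 42.4.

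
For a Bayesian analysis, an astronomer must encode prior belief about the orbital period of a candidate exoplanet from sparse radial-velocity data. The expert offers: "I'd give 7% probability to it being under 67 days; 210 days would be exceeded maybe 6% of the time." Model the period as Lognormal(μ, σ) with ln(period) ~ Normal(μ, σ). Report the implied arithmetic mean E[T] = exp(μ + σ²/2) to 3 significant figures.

E[T] ≈ 125 days

If T ~ Lognormal(μ,σ) then ln T ~ Normal(μ,σ), so the p-quantile of ln T is μ + z_p·σ.
ln(67) = 4.205 and ln(210) = 5.347; z_{0.07} = -1.476, z_{0.94} = 1.555.
σ = (5.347 − 4.205)/(1.555 − (-1.476)) = 0.377.
μ = 4.205 − (-1.476)·0.377 = 4.761.
E[T] = exp(μ + σ²/2) = exp(4.761 + 0.0711) = 125 days.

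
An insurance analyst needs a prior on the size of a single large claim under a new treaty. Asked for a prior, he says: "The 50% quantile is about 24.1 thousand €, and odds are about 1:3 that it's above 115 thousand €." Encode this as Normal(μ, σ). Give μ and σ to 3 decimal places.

The p-quantile of Normal(μ,σ) is μ + z_p·σ, with z_{0.5} = 0 and z_{0.75} = 0.6745.
Eliminate σ: μ = (z₂·x₁ − z₁·x₂)/(z₂ − z₁) = (0.6745·24.1 − (0)·115)/0.6745 = 24.100.
Then σ = (x₂ − x₁)/(z₂ − z₁) = (115 − 24.1)/0.6745 = 134.769.

μ = 24.100, σ = 134.769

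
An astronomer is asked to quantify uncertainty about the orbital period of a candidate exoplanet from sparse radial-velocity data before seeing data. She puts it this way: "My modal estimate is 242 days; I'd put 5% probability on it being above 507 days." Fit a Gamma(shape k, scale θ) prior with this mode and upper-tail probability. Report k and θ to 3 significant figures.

Gamma(k,θ) with k>1 has mode (k−1)θ, so θ = 242/(k−1).
Need P(X < 507) = 0.95 with θ tied to k this way. Start at k = 2, θ = 242: P(X<507) ≈ 0.619.
Too low — raise k to concentrate. Iterating converges to k ≈ 6.05.
Then θ = 242/(6.05−1) ≈ 47.9.

k ≈ 6.05, θ ≈ 47.9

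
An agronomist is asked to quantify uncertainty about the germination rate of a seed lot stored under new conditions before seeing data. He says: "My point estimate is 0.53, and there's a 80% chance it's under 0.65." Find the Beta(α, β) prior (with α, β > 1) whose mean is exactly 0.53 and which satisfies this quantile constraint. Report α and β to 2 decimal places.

α ≈ 6.61, β ≈ 5.86

With mean 0.53 fixed, write α = 0.53s, β = 0.47s where s = α+β.
Need P(θ < 0.65) = 0.8 under Beta(0.53s, 0.47s). Normal approximation: (q−m)/√(m(1−m)/s) ≈ z_{0.8} = 0.842, so s ≈ 0.53·0.47·(0.842)²/(0.65−0.53)² = 12.3.
At s = 12.3: P(θ<0.65) ≈ 0.798. Adjusting to match 0.8 gives s ≈ 12.46.
So α = 0.53·12.46 ≈ 6.61, β = 0.47·12.46 ≈ 5.86.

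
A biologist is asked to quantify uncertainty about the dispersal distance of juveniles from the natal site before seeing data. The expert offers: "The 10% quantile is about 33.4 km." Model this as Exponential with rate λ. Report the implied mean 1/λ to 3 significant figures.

P(T < 33.4) = 1 − e^(−λ·33.4) = 0.1, so λ = −ln(1−0.1)/33.4 = −ln(0.9)/33.4 = 0.00315.
Mean = 1/λ = 317 km.

mean ≈ 317 km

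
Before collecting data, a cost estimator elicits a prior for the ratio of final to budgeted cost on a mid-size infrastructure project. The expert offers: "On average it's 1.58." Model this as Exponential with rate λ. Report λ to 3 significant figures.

Exponential mean = 1/λ, so λ = 1/1.58 = 0.633.

λ ≈ 0.633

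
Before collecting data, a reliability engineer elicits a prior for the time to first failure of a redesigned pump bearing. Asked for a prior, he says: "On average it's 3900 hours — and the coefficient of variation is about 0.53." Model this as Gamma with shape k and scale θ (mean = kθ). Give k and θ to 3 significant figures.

For Gamma(k, scale θ): mean = kθ, variance = kθ², so CV = 1/√k.
CV = 0.53, hence k = 1/CV² = 3.56.
Then θ = mean/k = 3900/3.56 = 1100.

k ≈ 3.56, θ ≈ 1100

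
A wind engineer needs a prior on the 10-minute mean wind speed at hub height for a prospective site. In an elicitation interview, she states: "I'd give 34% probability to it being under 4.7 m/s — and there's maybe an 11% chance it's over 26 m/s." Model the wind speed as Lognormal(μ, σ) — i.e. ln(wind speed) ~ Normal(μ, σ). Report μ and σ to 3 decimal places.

If T ~ Lognormal(μ,σ) then ln T ~ Normal(μ,σ), so the p-quantile of ln T is μ + z_p·σ.
ln(4.7) = 1.548 and ln(26) = 3.258; z_{0.34} = -0.4125, z_{0.89} = 1.227.
σ = (3.258 − 1.548)/(1.227 − (-0.4125)) = 1.044.
μ = 1.548 − (-0.4125)·1.044 = 1.978.

μ ≈ 1.978, σ ≈ 1.044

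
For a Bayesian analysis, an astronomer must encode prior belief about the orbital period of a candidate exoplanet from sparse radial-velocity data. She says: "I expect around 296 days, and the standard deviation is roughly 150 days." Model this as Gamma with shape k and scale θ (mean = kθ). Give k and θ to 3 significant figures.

k ≈ 3.89, θ ≈ 76

For Gamma(k, scale θ): mean = kθ, variance = kθ², so CV = 1/√k.
CV = SD/mean = 150/296 = 0.5068, hence k = 1/CV² = 3.89.
Then θ = mean/k = 296/3.89 = 76.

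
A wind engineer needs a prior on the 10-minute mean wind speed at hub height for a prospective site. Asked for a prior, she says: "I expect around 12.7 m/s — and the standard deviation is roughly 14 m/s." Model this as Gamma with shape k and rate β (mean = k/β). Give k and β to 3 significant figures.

For Gamma(k, rate β): mean = k/β, variance = k/β², so CV = 1/√k.
CV = SD/mean = 14/12.7 = 1.102, hence k = 1/CV² = 0.823.
Then β = k/mean = 0.823/12.7 = 0.0648.

k ≈ 0.823, β ≈ 0.0648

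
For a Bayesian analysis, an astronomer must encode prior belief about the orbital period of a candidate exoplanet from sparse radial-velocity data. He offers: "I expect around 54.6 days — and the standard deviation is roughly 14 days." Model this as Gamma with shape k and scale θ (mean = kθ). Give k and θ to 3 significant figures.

For Gamma(k, scale θ): mean = kθ, variance = kθ², so CV = 1/√k.
CV = SD/mean = 14/54.6 = 0.2564, hence k = 1/CV² = 15.2.
Then θ = mean/k = 54.6/15.2 = 3.59.

k ≈ 15.2, θ ≈ 3.59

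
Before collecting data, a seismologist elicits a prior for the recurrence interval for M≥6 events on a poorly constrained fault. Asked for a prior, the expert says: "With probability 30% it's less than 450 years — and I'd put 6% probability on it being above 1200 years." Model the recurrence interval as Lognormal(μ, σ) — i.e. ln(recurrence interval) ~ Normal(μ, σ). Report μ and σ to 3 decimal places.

μ ≈ 6.357, σ ≈ 0.472

If T ~ Lognormal(μ,σ) then ln T ~ Normal(μ,σ), so the p-quantile of ln T is μ + z_p·σ.
ln(450) = 6.109 and ln(1200) = 7.09; z_{0.3} = -0.5244, z_{0.94} = 1.555.
σ = (7.09 − 6.109)/(1.555 − (-0.5244)) = 0.472.
μ = 6.109 − (-0.5244)·0.472 = 6.357.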